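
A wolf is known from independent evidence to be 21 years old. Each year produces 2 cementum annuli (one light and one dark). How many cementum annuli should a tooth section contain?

With 2 cementum annuli per year, 21 years would produce 21 × 2 = 42 cementum annuli.
So 42 cementum annuli should be present.

42 cementum annuli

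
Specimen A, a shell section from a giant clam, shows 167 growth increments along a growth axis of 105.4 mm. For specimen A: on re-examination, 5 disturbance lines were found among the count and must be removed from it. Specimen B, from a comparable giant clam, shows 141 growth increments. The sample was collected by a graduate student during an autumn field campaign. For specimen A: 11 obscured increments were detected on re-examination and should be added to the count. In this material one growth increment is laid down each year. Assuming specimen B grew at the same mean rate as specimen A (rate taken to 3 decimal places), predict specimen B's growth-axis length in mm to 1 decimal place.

85.9 mm

Specimen A: correcting the raw count gives 167 − 5 + 11 = 173 true growth increments.
A: Mean rate = 105.4 mm / 173 years ≈ 0.609 mm per year.
B's length ≈ 0.609 × 141 = 85.9 mm.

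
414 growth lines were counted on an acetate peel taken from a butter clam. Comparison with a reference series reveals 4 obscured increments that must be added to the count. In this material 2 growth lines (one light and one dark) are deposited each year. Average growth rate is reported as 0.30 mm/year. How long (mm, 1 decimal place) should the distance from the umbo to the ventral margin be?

After corrections the count is 414 + 4 = 418 growth lines.
Dividing by 2 growth lines per year: 418 / 2 = 209 years.
209 years at 0.30 mm/year gives 0.30 × 209 = 62.7 mm.

62.7 mm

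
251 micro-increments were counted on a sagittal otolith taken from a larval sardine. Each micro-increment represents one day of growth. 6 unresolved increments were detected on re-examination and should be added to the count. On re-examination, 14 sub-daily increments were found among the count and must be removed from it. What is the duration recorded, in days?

243 days

Adjusted count: 251 − 14 + 6 = 243 micro-increments.
One micro-increment per day makes the duration 243 days.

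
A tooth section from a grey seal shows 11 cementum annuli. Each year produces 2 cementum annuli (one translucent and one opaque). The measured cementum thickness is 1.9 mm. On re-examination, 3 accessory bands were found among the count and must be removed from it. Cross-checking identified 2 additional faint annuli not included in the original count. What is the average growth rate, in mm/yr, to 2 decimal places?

0.38 mm/yr

True cementum annulus count = 11 − 3 + 2 = 10.
With 2 cementum annuli per year, 10 / 2 = 5 years.
Mean rate = 1.9 mm / 5 years ≈ 0.38 mm/yr.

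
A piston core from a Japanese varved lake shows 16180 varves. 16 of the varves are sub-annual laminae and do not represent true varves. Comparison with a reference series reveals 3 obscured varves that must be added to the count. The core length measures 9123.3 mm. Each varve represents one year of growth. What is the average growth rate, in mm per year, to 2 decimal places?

0.56 mm per year

After corrections the count is 16180 − 16 + 3 = 16167 varves.
9123.3 mm over 16167 years gives 9123.3 / 16167 ≈ 0.56 mm per year.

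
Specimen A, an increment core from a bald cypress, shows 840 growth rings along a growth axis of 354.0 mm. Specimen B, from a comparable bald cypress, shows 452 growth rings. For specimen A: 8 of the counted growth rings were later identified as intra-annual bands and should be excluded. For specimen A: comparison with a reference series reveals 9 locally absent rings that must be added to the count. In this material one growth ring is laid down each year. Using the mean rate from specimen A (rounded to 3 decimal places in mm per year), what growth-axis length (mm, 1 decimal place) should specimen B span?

Specimen A: adjusted count: 840 − 8 + 9 = 841 growth rings.
A: 354.0 mm over 841 years gives 354.0 / 841 ≈ 0.421 mm/yr.
Length of B = 0.421 × 452 = 190.3 mm.

190.3 mm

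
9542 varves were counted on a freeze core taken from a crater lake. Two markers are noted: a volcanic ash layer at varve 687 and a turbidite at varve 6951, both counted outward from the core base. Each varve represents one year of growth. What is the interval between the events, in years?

6951 − 687 = 6264 varves lie between the two events.
One varve per year makes the interval 6264 years.

6264 years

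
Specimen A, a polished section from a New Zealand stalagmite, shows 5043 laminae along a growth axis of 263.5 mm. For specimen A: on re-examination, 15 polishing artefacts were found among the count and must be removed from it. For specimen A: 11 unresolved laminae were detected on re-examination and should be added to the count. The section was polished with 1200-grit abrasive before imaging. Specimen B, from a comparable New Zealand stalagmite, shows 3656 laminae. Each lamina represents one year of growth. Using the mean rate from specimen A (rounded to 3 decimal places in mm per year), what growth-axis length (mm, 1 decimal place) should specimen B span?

Specimen A: adjusted count: 5043 − 15 + 11 = 5039 laminae.
A: 263.5 mm over 5039 years gives 263.5 / 5039 ≈ 0.052 mm per year.
B's length ≈ 0.052 × 3656 = 190.1 mm.

190.1 mm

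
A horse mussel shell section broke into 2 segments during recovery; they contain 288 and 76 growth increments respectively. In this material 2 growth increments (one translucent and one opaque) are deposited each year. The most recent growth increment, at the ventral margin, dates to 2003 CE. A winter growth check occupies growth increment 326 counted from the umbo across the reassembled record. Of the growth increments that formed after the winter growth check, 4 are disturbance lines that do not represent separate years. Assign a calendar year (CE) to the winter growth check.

1986 CE

Total growth increments = 288 + 76 = 364.
364 − 326 = 38 growth increments lie beyond the winter growth check toward the ventral margin.
Removing the 4 false growth increments leaves 38 − 4 = 34 true growth increments beyond the winter growth check.
With 2 growth increments per year, 34 / 2 = 17 years.
Counting back 17 years from 2003 CE places the winter growth check in 2003 − 17 = 1986 CE.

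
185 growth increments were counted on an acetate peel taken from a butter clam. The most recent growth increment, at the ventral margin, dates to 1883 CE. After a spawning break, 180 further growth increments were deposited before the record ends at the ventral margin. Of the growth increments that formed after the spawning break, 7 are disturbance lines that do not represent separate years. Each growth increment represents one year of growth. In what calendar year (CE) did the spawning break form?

1710 CE

180 growth increments post-date the spawning break.
Removing the 7 false growth increments leaves 180 − 7 = 173 true growth increments beyond the spawning break.
Counting back 173 years from 1883 CE places the spawning break in 1883 − 173 = 1710 CE.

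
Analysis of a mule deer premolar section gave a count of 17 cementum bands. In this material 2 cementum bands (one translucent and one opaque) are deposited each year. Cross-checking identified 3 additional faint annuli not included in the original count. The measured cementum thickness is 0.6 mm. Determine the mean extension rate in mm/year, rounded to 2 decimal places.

0.06 mm/year

Adjusted count: 17 + 3 = 20 cementum bands.
Dividing by 2 cementum bands per year: 20 / 2 = 10 years.
Mean rate = 0.6 mm / 10 years ≈ 0.06 mm/year.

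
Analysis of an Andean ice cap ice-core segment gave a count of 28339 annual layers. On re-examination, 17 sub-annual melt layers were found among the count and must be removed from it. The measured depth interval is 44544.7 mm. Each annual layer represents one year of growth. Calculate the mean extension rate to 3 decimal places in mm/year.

After corrections the count is 28339 − 17 = 28322 annual layers.
44544.7 mm over 28322 years gives 44544.7 / 28322 ≈ 1.573 mm/year.

1.573 mm/year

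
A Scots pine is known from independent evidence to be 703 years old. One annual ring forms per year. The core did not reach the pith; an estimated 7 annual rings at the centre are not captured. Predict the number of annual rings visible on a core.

696 annual rings

At one annual ring per year, 703 years correspond to 703 annual rings.
703 − 7 missed = 696 annual rings expected in the prepared section.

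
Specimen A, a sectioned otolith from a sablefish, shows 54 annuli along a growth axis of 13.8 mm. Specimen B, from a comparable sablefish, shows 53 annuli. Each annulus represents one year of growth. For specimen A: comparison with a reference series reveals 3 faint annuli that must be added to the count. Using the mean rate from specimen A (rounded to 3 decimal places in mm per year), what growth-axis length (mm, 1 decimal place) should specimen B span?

Specimen A: true annulus count = 54 + 3 = 57.
A: 13.8 mm over 57 years gives 13.8 / 57 ≈ 0.242 mm/year.
B's length ≈ 0.242 × 53 = 12.8 mm.

12.8 mm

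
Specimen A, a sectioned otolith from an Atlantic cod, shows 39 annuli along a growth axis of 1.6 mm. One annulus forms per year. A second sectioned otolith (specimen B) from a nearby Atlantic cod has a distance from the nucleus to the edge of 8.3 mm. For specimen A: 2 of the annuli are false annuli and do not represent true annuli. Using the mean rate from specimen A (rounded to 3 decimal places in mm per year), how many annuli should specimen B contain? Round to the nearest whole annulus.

193 annuli

Specimen A: true annulus count = 39 − 2 = 37.
A: Extension rate ≈ 1.6 / 37 = 0.043 mm/year.
Specimen B: 8.3 mm / 0.043 mm per year = 193.02 years ≈ 193 annuli.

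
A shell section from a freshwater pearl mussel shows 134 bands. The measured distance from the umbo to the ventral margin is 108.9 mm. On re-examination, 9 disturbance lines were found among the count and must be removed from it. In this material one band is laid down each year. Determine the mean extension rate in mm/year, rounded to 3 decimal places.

0.871 mm/year

True band count = 134 − 9 = 125.
Extension rate ≈ 108.9 / 125 = 0.871 mm/year.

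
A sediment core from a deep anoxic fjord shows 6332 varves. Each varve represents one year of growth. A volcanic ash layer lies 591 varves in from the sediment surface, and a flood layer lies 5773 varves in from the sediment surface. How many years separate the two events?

5182 years

5773 − 591 = 5182 varves lie between the two events.
That is 5182 years at one varve per year.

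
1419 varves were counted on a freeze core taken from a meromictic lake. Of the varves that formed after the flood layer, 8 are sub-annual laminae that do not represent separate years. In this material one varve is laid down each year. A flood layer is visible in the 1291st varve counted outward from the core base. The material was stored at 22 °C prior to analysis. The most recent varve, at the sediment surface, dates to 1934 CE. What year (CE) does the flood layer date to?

The flood layer sits at varve 1291 from the core base, so 1419 − 1291 = 128 varves formed after it.
128 − 8 false = 120 true varves after the flood layer.
The varve at the sediment surface is 1934 CE, so the flood layer dates to 1934 − 120 = 1814 CE.

1814 CE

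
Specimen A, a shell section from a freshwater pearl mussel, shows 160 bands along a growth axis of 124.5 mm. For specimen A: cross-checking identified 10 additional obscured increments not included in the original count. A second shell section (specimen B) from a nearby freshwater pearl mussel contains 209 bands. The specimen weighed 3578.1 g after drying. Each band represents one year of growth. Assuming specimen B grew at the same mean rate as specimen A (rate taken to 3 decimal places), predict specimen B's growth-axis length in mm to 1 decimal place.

Specimen A: correcting the raw count gives 160 + 10 = 170 true bands.
A: Extension rate ≈ 124.5 / 170 = 0.732 mm/yr.
For B, 0.732 mm/year × 209 years = 153.0 mm.

153.0 mm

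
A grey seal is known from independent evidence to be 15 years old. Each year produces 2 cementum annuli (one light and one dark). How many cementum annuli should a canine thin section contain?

30 cementum annuli

Expected cementum annuli: 15 × 2 = 30.
So 30 cementum annuli should be present.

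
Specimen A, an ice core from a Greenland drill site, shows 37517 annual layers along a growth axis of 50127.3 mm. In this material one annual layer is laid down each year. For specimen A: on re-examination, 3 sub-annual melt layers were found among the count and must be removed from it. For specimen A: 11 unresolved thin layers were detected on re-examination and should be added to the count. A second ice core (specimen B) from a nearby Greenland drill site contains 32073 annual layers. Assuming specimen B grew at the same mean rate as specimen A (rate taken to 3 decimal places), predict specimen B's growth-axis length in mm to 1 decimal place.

Specimen A: after corrections the count is 37517 − 3 + 11 = 37525 annual layers.
A: Mean rate = 50127.3 mm / 37525 years ≈ 1.336 mm/yr.
For B, 1.336 mm/year × 32073 years = 42849.5 mm.

42849.5 mm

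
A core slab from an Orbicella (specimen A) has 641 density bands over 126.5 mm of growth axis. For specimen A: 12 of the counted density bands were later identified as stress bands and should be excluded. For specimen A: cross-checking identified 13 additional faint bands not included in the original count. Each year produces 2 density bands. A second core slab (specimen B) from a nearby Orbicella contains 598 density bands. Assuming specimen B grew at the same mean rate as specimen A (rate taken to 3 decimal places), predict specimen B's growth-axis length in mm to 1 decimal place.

117.8 mm

Specimen A: correcting the raw count gives 641 − 12 + 13 = 642 true density bands.
Specimen A: dividing by 2 density bands per year: 642 / 2 = 321 years.
A: 126.5 mm over 321 years gives 126.5 / 321 ≈ 0.394 mm/year.
Specimen B: 598 density bands at 2 per year is 598 / 2 = 299 years. For B, 0.394 mm/year × 299 years = 117.8 mm.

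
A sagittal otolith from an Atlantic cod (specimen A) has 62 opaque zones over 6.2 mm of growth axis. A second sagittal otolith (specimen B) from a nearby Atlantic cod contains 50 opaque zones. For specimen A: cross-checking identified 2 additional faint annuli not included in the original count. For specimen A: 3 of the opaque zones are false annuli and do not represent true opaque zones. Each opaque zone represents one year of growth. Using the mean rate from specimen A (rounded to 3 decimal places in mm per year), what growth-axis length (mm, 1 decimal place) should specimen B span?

Specimen A: adjusted count: 62 − 3 + 2 = 61 opaque zones.
A: Extension rate ≈ 6.2 / 61 = 0.102 mm/yr.
B's length ≈ 0.102 × 50 = 5.1 mm.

5.1 mm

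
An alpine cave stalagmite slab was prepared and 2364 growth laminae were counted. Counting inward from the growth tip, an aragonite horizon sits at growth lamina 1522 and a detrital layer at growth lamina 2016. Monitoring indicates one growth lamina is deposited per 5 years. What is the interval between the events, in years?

The two markers are separated by 2016 − 1522 = 494 growth laminae.
494 growth laminae at 5 years each span 494 × 5 = 2470 years.

2470 years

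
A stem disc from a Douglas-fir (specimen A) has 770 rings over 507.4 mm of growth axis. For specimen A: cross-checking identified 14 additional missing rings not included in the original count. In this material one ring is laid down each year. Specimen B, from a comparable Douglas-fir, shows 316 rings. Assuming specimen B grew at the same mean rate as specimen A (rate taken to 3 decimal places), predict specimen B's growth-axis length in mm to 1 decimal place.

Specimen A: correcting the raw count gives 770 + 14 = 784 true rings.
A: Extension rate ≈ 507.4 / 784 = 0.647 mm per year.
Length of B = 0.647 × 316 = 204.5 mm.

204.5 mm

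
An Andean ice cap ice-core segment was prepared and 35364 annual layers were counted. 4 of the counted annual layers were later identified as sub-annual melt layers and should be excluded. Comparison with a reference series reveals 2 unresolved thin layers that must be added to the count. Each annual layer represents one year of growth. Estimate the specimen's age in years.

Correcting the raw count gives 35364 − 4 + 2 = 35362 true annual layers.
With a one-to-one annual layer periodicity this is 35362 years.

35362 years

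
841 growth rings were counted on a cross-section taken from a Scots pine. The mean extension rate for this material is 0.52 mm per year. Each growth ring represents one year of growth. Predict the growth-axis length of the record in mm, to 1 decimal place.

437.3 mm

The record spans 841 years at 0.52 mm per year.
Predicted length = 0.52 mm/year × 841 years = 437.3 mm.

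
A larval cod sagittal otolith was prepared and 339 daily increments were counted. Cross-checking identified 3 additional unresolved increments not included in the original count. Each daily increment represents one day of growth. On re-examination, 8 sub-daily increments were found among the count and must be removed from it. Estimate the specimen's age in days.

334 days

Adjusted count: 339 − 8 + 3 = 334 daily increments.
At one daily increment per day, that is 334 days.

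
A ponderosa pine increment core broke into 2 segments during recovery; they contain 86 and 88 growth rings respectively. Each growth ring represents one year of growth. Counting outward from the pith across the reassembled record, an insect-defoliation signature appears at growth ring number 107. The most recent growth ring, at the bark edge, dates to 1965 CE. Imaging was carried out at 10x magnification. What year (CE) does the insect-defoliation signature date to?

1898 CE

Total growth rings = 86 + 88 = 174.
Between growth ring 107 and the bark edge there are 174 − 107 = 67 growth rings.
1965 − 67 = 1898 CE.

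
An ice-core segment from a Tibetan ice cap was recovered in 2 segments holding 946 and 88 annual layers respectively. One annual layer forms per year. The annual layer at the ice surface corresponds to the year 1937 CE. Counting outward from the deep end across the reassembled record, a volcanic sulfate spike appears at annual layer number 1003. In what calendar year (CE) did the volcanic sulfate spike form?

1906 CE

Total annual layers = 946 + 88 = 1034.
1034 − 1003 = 31 annual layers lie beyond the volcanic sulfate spike toward the ice surface.
1937 − 31 = 1906 CE.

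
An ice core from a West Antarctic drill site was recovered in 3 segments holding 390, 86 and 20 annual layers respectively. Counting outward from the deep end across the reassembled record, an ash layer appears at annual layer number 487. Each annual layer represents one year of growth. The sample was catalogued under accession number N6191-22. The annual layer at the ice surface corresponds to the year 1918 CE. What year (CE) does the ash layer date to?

Total annual layers = 390 + 86 + 20 = 496.
Between annual layer 487 and the ice surface there are 496 − 487 = 9 annual layers.
Counting back 9 years from 1918 CE places the ash layer in 1918 − 9 = 1909 CE.

1909 CE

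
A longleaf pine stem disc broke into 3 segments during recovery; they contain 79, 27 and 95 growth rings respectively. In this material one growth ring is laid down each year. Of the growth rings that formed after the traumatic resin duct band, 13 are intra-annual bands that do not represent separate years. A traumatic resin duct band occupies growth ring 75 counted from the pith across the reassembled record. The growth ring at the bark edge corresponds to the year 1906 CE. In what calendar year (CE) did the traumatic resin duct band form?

1793 CE

Total growth rings = 79 + 27 + 95 = 201.
Between growth ring 75 and the bark edge there are 201 − 75 = 126 growth rings.
Removing the 13 false growth rings leaves 126 − 13 = 113 true growth rings beyond the traumatic resin duct band.
The growth ring at the bark edge is 1906 CE, so the traumatic resin duct band dates to 1906 − 113 = 1793 CE.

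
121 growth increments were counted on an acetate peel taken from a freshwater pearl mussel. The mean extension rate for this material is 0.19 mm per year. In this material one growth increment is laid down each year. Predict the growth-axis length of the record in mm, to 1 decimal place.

23.0 mm

121 years of growth are recorded.
Predicted length = 0.19 mm/year × 121 years = 23.0 mm.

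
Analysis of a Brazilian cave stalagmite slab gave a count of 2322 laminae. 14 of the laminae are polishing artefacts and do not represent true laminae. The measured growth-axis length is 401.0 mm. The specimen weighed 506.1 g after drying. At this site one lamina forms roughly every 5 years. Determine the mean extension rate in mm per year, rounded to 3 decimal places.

Correcting the raw count gives 2322 − 14 = 2308 true laminae.
Multiplying by 5 years per lamina: 2308 × 5 = 11540 years.
Mean rate = 401.0 mm / 11540 years ≈ 0.035 mm per year.

0.035 mm per year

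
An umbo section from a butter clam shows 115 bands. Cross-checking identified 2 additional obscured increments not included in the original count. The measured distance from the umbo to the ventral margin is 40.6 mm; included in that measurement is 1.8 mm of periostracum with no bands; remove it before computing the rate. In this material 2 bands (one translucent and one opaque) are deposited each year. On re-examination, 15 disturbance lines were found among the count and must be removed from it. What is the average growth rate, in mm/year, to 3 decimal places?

Adjusted count: 115 − 15 + 2 = 102 bands.
102 bands at 2 per year is 102 / 2 = 51 years.
Removing the 1.8 mm offcut leaves 40.6 − 1.8 = 38.8 mm.
Extension rate ≈ 38.8 / 51 = 0.761 mm/year.

0.761 mm/year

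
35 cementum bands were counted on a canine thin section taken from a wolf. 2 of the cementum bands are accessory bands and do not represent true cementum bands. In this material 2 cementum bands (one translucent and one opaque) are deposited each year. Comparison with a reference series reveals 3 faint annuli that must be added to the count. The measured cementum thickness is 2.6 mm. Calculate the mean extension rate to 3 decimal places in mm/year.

After corrections the count is 35 − 2 + 3 = 36 cementum bands.
36 cementum bands at 2 per year is 36 / 2 = 18 years.
2.6 mm over 18 years gives 2.6 / 18 ≈ 0.144 mm/year.

0.144 mm/year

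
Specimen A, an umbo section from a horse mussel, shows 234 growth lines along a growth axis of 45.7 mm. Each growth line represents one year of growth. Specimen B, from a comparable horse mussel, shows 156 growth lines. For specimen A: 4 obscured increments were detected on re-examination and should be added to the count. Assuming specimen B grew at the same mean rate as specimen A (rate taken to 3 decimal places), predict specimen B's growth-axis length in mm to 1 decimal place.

30.0 mm

Specimen A: adjusted count: 234 + 4 = 238 growth lines.
A: 45.7 mm over 238 years gives 45.7 / 238 ≈ 0.192 mm/yr.
For B, 0.192 mm/year × 156 years = 30.0 mm.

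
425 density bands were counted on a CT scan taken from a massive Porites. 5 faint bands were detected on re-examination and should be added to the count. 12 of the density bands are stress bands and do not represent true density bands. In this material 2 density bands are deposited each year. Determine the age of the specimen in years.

Adjusted count: 425 − 12 + 5 = 418 density bands.
Dividing by 2 density bands per year: 418 / 2 = 209 years.

209 years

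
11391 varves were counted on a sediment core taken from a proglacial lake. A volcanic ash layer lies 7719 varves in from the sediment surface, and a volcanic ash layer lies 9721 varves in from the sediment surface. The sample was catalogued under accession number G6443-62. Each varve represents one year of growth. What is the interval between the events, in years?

2002 years

9721 − 7719 = 2002 varves lie between the two events.
At one varve per year, 2002 years elapsed between them.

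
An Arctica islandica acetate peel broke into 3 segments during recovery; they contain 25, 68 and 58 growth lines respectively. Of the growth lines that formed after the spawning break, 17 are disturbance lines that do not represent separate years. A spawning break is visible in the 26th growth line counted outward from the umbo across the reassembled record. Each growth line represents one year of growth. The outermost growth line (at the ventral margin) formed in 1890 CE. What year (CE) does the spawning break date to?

Total growth lines = 25 + 68 + 58 = 151.
151 − 26 = 125 growth lines lie beyond the spawning break toward the ventral margin.
Removing the 17 false growth lines leaves 125 − 17 = 108 true growth lines beyond the spawning break.
The growth line at the ventral margin is 1890 CE, so the spawning break dates to 1890 − 108 = 1782 CE.

1782 CE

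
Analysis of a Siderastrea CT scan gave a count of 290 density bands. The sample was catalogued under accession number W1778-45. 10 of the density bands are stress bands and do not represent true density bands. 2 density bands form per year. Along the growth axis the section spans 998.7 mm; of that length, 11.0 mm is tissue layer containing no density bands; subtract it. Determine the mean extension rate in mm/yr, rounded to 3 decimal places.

Correcting the raw count gives 290 − 10 = 280 true density bands.
Dividing by 2 density bands per year: 280 / 2 = 140 years.
Net length = 998.7 − 11.0 = 987.7 mm.
987.7 mm over 140 years gives 987.7 / 140 ≈ 7.055 mm/yr.

7.055 mm/yr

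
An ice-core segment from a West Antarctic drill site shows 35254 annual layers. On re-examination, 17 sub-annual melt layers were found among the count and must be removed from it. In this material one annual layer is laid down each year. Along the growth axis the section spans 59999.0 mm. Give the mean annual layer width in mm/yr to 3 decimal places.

1.703 mm/yr

Adjusted count: 35254 − 17 = 35237 annual layers.
Mean rate = 59999.0 mm / 35237 years ≈ 1.703 mm/yr.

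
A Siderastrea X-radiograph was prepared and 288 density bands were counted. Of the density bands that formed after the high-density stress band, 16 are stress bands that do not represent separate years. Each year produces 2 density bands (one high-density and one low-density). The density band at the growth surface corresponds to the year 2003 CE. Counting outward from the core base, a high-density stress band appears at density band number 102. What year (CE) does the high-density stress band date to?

1918 CE

The high-density stress band sits at density band 102 from the core base, so 288 − 102 = 186 density bands formed after it.
Removing the 16 false density bands leaves 186 − 16 = 170 true density bands beyond the high-density stress band.
With 2 density bands per year, 170 / 2 = 85 years.
2003 − 85 = 1918 CE.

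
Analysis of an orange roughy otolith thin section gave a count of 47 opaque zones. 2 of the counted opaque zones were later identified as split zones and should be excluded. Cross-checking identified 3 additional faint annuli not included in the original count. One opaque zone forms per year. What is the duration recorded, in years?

48 years

After corrections the count is 47 − 2 + 3 = 48 opaque zones.
At one opaque zone per year, that is 48 years.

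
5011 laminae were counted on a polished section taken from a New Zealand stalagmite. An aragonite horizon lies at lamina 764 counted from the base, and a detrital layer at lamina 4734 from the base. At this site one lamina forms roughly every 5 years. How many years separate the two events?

19850 yr

Separation: 4734 − 764 = 3970 laminae.
3970 laminae at 5 years each span 3970 × 5 = 19850 years.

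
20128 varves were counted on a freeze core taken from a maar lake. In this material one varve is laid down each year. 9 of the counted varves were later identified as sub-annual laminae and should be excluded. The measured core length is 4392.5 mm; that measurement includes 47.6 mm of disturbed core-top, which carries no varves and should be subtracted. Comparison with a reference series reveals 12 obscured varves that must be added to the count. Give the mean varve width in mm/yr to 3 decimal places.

After corrections the count is 20128 − 9 + 12 = 20131 varves.
Removing the 47.6 mm offcut leaves 4392.5 − 47.6 = 4344.9 mm.
4344.9 mm over 20131 years gives 4344.9 / 20131 ≈ 0.216 mm/yr.

0.216 mm/yr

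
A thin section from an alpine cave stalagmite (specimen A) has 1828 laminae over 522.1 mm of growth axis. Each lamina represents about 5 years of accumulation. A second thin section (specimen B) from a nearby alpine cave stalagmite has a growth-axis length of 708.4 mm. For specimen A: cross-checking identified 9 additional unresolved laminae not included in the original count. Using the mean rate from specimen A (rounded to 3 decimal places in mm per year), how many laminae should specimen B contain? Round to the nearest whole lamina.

2486 laminae

Specimen A: after corrections the count is 1828 + 9 = 1837 laminae.
Specimen A: 1837 laminae at 5 years each span 1837 × 5 = 9185 years.
A: Mean rate = 522.1 mm / 9185 years ≈ 0.057 mm/year.
Specimen B: 708.4 mm / 0.057 mm per year = 12428.07 years; at 5 years per lamina that is 12428.07 / 5 ≈ 2486 laminae.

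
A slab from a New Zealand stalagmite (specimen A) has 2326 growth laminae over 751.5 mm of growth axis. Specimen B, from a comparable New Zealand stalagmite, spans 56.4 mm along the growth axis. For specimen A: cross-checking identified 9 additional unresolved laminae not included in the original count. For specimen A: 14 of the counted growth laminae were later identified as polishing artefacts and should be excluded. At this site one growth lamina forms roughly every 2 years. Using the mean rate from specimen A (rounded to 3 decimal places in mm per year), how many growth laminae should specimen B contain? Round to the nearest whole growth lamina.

Specimen A: adjusted count: 2326 − 14 + 9 = 2321 growth laminae.
Specimen A: at 2 years per growth lamina, 2321 × 2 = 4642 years.
A: Extension rate ≈ 751.5 / 4642 = 0.162 mm/yr.
B spans 56.4 / 0.162 = 348.15 years; at 2 years per growth lamina that is 348.15 / 2 ≈ 174 growth laminae.

174 growth laminae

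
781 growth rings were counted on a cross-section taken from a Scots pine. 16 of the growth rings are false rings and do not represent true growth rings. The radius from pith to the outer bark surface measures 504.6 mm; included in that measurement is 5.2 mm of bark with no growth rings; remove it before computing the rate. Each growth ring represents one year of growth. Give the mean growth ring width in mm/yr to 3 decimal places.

Adjusted count: 781 − 16 = 765 growth rings.
Net length = 504.6 − 5.2 = 499.4 mm.
499.4 mm over 765 years gives 499.4 / 765 ≈ 0.653 mm/yr.

0.653 mm/yr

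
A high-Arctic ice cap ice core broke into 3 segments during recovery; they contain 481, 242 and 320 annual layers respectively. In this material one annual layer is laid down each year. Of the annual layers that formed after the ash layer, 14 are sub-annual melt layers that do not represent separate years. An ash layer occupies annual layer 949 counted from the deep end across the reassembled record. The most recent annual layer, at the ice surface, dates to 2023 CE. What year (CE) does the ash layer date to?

1943 CE

Total annual layers = 481 + 242 + 320 = 1043.
Between annual layer 949 and the ice surface there are 1043 − 949 = 94 annual layers.
Excluding 14 false annual layers: 94 − 14 = 80.
2023 − 80 = 1943 CE.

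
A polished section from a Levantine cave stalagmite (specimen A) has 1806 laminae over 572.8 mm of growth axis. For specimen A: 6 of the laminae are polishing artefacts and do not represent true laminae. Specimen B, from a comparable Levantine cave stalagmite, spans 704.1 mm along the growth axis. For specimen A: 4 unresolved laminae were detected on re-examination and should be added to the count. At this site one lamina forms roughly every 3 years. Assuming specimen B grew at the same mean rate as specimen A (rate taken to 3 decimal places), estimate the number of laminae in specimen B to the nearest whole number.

Specimen A: adjusted count: 1806 − 6 + 4 = 1804 laminae.
Specimen A: at 3 years per lamina, 1804 × 3 = 5412 years.
A: Extension rate ≈ 572.8 / 5412 = 0.106 mm per year.
Specimen B: 704.1 mm / 0.106 mm per year = 6642.45 years; at 3 years per lamina that is 6642.45 / 3 ≈ 2214 laminae.

2214 laminae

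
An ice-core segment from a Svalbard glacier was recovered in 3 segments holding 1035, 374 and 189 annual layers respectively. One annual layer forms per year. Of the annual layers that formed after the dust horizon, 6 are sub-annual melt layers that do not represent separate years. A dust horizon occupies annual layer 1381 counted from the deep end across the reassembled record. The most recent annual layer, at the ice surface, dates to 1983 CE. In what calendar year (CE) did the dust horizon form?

Total annual layers = 1035 + 374 + 189 = 1598.
Between annual layer 1381 and the ice surface there are 1598 − 1381 = 217 annual layers.
Excluding 6 false annual layers: 217 − 6 = 211.
Counting back 211 years from 1983 CE places the dust horizon in 1983 − 211 = 1772 CE.

1772 CE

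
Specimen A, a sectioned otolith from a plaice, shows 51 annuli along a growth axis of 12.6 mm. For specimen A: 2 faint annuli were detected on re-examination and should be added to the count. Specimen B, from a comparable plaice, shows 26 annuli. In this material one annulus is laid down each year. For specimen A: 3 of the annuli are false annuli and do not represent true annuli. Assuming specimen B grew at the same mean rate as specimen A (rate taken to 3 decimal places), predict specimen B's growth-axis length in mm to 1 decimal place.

Specimen A: after corrections the count is 51 − 3 + 2 = 50 annuli.
A: Mean rate = 12.6 mm / 50 years ≈ 0.252 mm per year.
B's length ≈ 0.252 × 26 = 6.6 mm.

6.6 mm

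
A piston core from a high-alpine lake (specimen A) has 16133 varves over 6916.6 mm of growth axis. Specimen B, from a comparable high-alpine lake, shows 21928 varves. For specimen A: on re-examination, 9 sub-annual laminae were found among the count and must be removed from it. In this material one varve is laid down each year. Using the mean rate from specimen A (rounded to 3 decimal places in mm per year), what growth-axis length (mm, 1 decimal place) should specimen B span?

9407.1 mm

Specimen A: adjusted count: 16133 − 9 = 16124 varves.
A: Mean rate = 6916.6 mm / 16124 years ≈ 0.429 mm/year.
Length of B = 0.429 × 21928 = 9407.1 mm.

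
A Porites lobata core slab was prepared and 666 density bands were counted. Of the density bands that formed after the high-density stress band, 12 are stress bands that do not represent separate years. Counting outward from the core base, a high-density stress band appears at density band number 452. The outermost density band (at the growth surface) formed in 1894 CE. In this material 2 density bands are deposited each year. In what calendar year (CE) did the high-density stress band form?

1793 CE

666 − 452 = 214 density bands lie beyond the high-density stress band toward the growth surface.
Excluding 12 false density bands: 214 − 12 = 202.
202 density bands at 2 per year is 202 / 2 = 101 years.
Counting back 101 years from 1894 CE places the high-density stress band in 1894 − 101 = 1793 CE.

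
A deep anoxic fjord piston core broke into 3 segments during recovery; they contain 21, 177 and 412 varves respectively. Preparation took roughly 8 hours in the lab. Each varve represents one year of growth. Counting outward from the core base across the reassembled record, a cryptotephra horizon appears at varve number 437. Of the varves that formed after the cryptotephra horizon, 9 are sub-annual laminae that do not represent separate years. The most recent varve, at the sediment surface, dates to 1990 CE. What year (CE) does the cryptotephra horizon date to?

Total varves = 21 + 177 + 412 = 610.
Between varve 437 and the sediment surface there are 610 − 437 = 173 varves.
Excluding 9 false varves: 173 − 9 = 164.
The varve at the sediment surface is 1990 CE, so the cryptotephra horizon dates to 1990 − 164 = 1826 CE.

1826 CE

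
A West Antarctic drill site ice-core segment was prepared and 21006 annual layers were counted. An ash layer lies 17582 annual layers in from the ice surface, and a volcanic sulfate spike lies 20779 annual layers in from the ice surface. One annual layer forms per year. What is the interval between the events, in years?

3197 years

The two markers are separated by 20779 − 17582 = 3197 annual layers.
One annual layer per year makes the interval 3197 years.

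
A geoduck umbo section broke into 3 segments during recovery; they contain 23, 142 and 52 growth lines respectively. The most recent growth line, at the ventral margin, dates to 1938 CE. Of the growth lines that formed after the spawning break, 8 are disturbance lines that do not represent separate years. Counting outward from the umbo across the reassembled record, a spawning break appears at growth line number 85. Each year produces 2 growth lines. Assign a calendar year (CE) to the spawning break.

1876 CE

Total growth lines = 23 + 142 + 52 = 217.
217 − 85 = 132 growth lines lie beyond the spawning break toward the ventral margin.
Excluding 8 false growth lines: 132 − 8 = 124.
Dividing by 2 growth lines per year: 124 / 2 = 62 years.
1938 − 62 = 1876 CE.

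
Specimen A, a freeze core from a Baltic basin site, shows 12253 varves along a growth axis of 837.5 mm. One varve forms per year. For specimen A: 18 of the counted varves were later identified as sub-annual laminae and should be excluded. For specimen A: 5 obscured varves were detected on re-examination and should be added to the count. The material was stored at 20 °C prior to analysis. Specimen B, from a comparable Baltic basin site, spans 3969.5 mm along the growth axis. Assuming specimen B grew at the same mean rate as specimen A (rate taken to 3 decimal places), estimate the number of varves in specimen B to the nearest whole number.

58375 varves

Specimen A: after corrections the count is 12253 − 18 + 5 = 12240 varves.
A: Extension rate ≈ 837.5 / 12240 = 0.068 mm per year.
Specimen B: 3969.5 mm / 0.068 mm per year = 58375.00 years ≈ 58375 varves.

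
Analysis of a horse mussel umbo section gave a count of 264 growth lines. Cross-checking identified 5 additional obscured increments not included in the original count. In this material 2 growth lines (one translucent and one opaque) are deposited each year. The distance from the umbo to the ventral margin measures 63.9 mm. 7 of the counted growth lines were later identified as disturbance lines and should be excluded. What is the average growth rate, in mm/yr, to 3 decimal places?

True growth line count = 264 − 7 + 5 = 262.
262 growth lines at 2 per year is 262 / 2 = 131 years.
Mean rate = 63.9 mm / 131 years ≈ 0.488 mm/yr.

0.488 mm/yr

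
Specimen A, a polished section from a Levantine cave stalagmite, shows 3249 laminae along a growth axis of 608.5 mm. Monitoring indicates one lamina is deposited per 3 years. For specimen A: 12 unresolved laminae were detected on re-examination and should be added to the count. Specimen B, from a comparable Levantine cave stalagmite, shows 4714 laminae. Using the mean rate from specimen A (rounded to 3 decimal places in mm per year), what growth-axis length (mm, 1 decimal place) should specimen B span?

Specimen A: correcting the raw count gives 3249 + 12 = 3261 true laminae.
Specimen A: multiplying by 3 years per lamina: 3261 × 3 = 9783 years.
A: Mean rate = 608.5 mm / 9783 years ≈ 0.062 mm per year.
Specimen B: multiplying by 3 years per lamina: 4714 × 3 = 14142 years. B's length ≈ 0.062 × 14142 = 876.8 mm.

876.8 mm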